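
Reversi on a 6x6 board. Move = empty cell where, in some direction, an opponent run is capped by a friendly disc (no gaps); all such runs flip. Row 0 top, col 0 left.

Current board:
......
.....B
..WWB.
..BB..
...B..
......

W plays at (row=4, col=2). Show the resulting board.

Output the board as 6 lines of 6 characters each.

Answer: ......
.....B
..WWB.
..WB..
..WB..
......

Derivation:
Place W at (4,2); scan 8 dirs for brackets.
Dir NW: first cell '.' (not opp) -> no flip
Dir N: opp run (3,2) capped by W -> flip
Dir NE: opp run (3,3) (2,4) (1,5), next=edge -> no flip
Dir W: first cell '.' (not opp) -> no flip
Dir E: opp run (4,3), next='.' -> no flip
Dir SW: first cell '.' (not opp) -> no flip
Dir S: first cell '.' (not opp) -> no flip
Dir SE: first cell '.' (not opp) -> no flip
All flips: (3,2)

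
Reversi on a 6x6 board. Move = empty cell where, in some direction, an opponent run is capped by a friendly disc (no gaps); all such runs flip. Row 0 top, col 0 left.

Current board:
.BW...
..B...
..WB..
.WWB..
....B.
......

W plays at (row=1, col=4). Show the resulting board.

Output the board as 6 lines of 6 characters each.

Place W at (1,4); scan 8 dirs for brackets.
Dir NW: first cell '.' (not opp) -> no flip
Dir N: first cell '.' (not opp) -> no flip
Dir NE: first cell '.' (not opp) -> no flip
Dir W: first cell '.' (not opp) -> no flip
Dir E: first cell '.' (not opp) -> no flip
Dir SW: opp run (2,3) capped by W -> flip
Dir S: first cell '.' (not opp) -> no flip
Dir SE: first cell '.' (not opp) -> no flip
All flips: (2,3)

Answer: .BW...
..B.W.
..WW..
.WWB..
....B.
......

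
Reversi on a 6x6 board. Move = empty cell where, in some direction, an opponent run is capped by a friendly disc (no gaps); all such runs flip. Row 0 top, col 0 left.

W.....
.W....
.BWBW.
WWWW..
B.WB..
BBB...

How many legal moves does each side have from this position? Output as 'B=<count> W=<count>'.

Answer: B=7 W=8

Derivation:
-- B to move --
(0,1): flips 1 -> legal
(0,2): no bracket -> illegal
(1,0): no bracket -> illegal
(1,2): flips 3 -> legal
(1,3): flips 2 -> legal
(1,4): no bracket -> illegal
(1,5): flips 3 -> legal
(2,0): flips 1 -> legal
(2,5): flips 1 -> legal
(3,4): no bracket -> illegal
(3,5): no bracket -> illegal
(4,1): flips 3 -> legal
(4,4): no bracket -> illegal
(5,3): no bracket -> illegal
B mobility = 7
-- W to move --
(1,0): flips 1 -> legal
(1,2): flips 1 -> legal
(1,3): flips 1 -> legal
(1,4): flips 1 -> legal
(2,0): flips 1 -> legal
(3,4): no bracket -> illegal
(4,1): no bracket -> illegal
(4,4): flips 1 -> legal
(5,3): flips 1 -> legal
(5,4): flips 1 -> legal
W mobility = 8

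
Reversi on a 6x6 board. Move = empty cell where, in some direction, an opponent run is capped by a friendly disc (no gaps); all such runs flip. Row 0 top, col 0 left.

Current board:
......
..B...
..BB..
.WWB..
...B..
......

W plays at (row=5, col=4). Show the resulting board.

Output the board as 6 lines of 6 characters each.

Place W at (5,4); scan 8 dirs for brackets.
Dir NW: opp run (4,3) capped by W -> flip
Dir N: first cell '.' (not opp) -> no flip
Dir NE: first cell '.' (not opp) -> no flip
Dir W: first cell '.' (not opp) -> no flip
Dir E: first cell '.' (not opp) -> no flip
Dir SW: edge -> no flip
Dir S: edge -> no flip
Dir SE: edge -> no flip
All flips: (4,3)

Answer: ......
..B...
..BB..
.WWB..
...W..
....W.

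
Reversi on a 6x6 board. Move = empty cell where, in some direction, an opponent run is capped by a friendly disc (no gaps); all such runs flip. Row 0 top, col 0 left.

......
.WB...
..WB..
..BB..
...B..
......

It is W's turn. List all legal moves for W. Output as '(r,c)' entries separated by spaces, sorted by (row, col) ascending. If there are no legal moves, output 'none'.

Answer: (0,2) (1,3) (2,4) (4,2) (4,4)

Derivation:
(0,1): no bracket -> illegal
(0,2): flips 1 -> legal
(0,3): no bracket -> illegal
(1,3): flips 1 -> legal
(1,4): no bracket -> illegal
(2,1): no bracket -> illegal
(2,4): flips 1 -> legal
(3,1): no bracket -> illegal
(3,4): no bracket -> illegal
(4,1): no bracket -> illegal
(4,2): flips 1 -> legal
(4,4): flips 1 -> legal
(5,2): no bracket -> illegal
(5,3): no bracket -> illegal
(5,4): no bracket -> illegal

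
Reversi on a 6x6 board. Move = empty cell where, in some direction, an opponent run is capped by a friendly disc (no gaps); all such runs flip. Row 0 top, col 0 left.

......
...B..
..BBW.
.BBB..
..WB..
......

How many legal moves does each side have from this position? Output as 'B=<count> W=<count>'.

-- B to move --
(1,4): no bracket -> illegal
(1,5): flips 1 -> legal
(2,5): flips 1 -> legal
(3,4): no bracket -> illegal
(3,5): flips 1 -> legal
(4,1): flips 1 -> legal
(5,1): flips 1 -> legal
(5,2): flips 1 -> legal
(5,3): flips 1 -> legal
B mobility = 7
-- W to move --
(0,2): flips 1 -> legal
(0,3): no bracket -> illegal
(0,4): no bracket -> illegal
(1,1): no bracket -> illegal
(1,2): flips 2 -> legal
(1,4): no bracket -> illegal
(2,0): flips 1 -> legal
(2,1): flips 2 -> legal
(3,0): no bracket -> illegal
(3,4): no bracket -> illegal
(4,0): no bracket -> illegal
(4,1): no bracket -> illegal
(4,4): flips 1 -> legal
(5,2): no bracket -> illegal
(5,3): no bracket -> illegal
(5,4): no bracket -> illegal
W mobility = 5

Answer: B=7 W=5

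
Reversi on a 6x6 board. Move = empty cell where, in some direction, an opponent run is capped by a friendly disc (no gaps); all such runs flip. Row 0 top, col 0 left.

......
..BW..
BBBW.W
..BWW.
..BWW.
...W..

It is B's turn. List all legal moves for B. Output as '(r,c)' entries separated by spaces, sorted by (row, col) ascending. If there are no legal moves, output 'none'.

Answer: (0,4) (1,4) (2,4) (3,5) (4,5) (5,4) (5,5)

Derivation:
(0,2): no bracket -> illegal
(0,3): no bracket -> illegal
(0,4): flips 1 -> legal
(1,4): flips 2 -> legal
(1,5): no bracket -> illegal
(2,4): flips 2 -> legal
(3,5): flips 2 -> legal
(4,5): flips 4 -> legal
(5,2): no bracket -> illegal
(5,4): flips 1 -> legal
(5,5): flips 2 -> legal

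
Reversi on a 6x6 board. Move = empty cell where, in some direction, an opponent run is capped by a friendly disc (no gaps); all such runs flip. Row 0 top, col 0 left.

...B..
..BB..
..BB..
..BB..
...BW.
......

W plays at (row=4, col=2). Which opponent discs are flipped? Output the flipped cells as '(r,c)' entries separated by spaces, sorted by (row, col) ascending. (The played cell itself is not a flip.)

Answer: (4,3)

Derivation:
Dir NW: first cell '.' (not opp) -> no flip
Dir N: opp run (3,2) (2,2) (1,2), next='.' -> no flip
Dir NE: opp run (3,3), next='.' -> no flip
Dir W: first cell '.' (not opp) -> no flip
Dir E: opp run (4,3) capped by W -> flip
Dir SW: first cell '.' (not opp) -> no flip
Dir S: first cell '.' (not opp) -> no flip
Dir SE: first cell '.' (not opp) -> no flip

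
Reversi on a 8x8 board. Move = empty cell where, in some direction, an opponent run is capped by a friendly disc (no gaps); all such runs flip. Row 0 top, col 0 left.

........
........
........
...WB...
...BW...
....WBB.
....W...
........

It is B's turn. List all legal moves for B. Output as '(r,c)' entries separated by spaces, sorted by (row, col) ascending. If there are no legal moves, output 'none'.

Answer: (2,2) (2,3) (3,2) (4,5) (5,3) (6,5) (7,3) (7,4)

Derivation:
(2,2): flips 2 -> legal
(2,3): flips 1 -> legal
(2,4): no bracket -> illegal
(3,2): flips 1 -> legal
(3,5): no bracket -> illegal
(4,2): no bracket -> illegal
(4,5): flips 1 -> legal
(5,3): flips 1 -> legal
(6,3): no bracket -> illegal
(6,5): flips 1 -> legal
(7,3): flips 1 -> legal
(7,4): flips 3 -> legal
(7,5): no bracket -> illegal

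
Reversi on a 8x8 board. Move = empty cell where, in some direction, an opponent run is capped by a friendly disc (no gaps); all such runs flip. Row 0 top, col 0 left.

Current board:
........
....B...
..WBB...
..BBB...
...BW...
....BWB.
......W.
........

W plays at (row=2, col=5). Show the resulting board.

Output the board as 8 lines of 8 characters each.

Place W at (2,5); scan 8 dirs for brackets.
Dir NW: opp run (1,4), next='.' -> no flip
Dir N: first cell '.' (not opp) -> no flip
Dir NE: first cell '.' (not opp) -> no flip
Dir W: opp run (2,4) (2,3) capped by W -> flip
Dir E: first cell '.' (not opp) -> no flip
Dir SW: opp run (3,4) (4,3), next='.' -> no flip
Dir S: first cell '.' (not opp) -> no flip
Dir SE: first cell '.' (not opp) -> no flip
All flips: (2,3) (2,4)

Answer: ........
....B...
..WWWW..
..BBB...
...BW...
....BWB.
......W.
........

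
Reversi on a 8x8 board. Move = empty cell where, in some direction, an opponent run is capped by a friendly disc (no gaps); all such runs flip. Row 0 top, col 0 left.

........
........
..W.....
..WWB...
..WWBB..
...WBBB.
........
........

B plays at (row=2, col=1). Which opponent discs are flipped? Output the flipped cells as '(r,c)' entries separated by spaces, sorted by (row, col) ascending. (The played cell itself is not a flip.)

Answer: (3,2) (4,3)

Derivation:
Dir NW: first cell '.' (not opp) -> no flip
Dir N: first cell '.' (not opp) -> no flip
Dir NE: first cell '.' (not opp) -> no flip
Dir W: first cell '.' (not opp) -> no flip
Dir E: opp run (2,2), next='.' -> no flip
Dir SW: first cell '.' (not opp) -> no flip
Dir S: first cell '.' (not opp) -> no flip
Dir SE: opp run (3,2) (4,3) capped by B -> flip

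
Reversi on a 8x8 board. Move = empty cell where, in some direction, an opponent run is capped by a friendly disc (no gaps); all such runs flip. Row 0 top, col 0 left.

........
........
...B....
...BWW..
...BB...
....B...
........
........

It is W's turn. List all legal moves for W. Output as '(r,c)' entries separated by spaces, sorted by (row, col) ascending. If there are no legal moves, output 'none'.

(1,2): flips 1 -> legal
(1,3): no bracket -> illegal
(1,4): no bracket -> illegal
(2,2): no bracket -> illegal
(2,4): no bracket -> illegal
(3,2): flips 1 -> legal
(4,2): no bracket -> illegal
(4,5): no bracket -> illegal
(5,2): flips 1 -> legal
(5,3): flips 1 -> legal
(5,5): no bracket -> illegal
(6,3): no bracket -> illegal
(6,4): flips 2 -> legal
(6,5): no bracket -> illegal

Answer: (1,2) (3,2) (5,2) (5,3) (6,4)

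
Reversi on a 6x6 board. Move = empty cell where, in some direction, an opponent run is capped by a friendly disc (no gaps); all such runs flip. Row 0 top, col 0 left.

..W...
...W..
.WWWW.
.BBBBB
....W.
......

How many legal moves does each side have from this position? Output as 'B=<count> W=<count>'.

Answer: B=10 W=5

Derivation:
-- B to move --
(0,1): no bracket -> illegal
(0,3): flips 2 -> legal
(0,4): flips 2 -> legal
(1,0): flips 1 -> legal
(1,1): flips 2 -> legal
(1,2): flips 2 -> legal
(1,4): flips 2 -> legal
(1,5): flips 1 -> legal
(2,0): no bracket -> illegal
(2,5): no bracket -> illegal
(3,0): no bracket -> illegal
(4,3): no bracket -> illegal
(4,5): no bracket -> illegal
(5,3): flips 1 -> legal
(5,4): flips 1 -> legal
(5,5): flips 1 -> legal
B mobility = 10
-- W to move --
(2,0): no bracket -> illegal
(2,5): no bracket -> illegal
(3,0): no bracket -> illegal
(4,0): flips 1 -> legal
(4,1): flips 2 -> legal
(4,2): flips 2 -> legal
(4,3): flips 2 -> legal
(4,5): flips 1 -> legal
W mobility = 5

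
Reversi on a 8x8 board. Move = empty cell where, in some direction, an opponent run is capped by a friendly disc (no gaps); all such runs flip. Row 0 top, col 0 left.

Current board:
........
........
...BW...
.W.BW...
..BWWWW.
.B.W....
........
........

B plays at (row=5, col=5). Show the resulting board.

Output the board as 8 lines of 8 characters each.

Answer: ........
........
...BW...
.W.BW...
..BWBWW.
.B.W.B..
........
........

Derivation:
Place B at (5,5); scan 8 dirs for brackets.
Dir NW: opp run (4,4) capped by B -> flip
Dir N: opp run (4,5), next='.' -> no flip
Dir NE: opp run (4,6), next='.' -> no flip
Dir W: first cell '.' (not opp) -> no flip
Dir E: first cell '.' (not opp) -> no flip
Dir SW: first cell '.' (not opp) -> no flip
Dir S: first cell '.' (not opp) -> no flip
Dir SE: first cell '.' (not opp) -> no flip
All flips: (4,4)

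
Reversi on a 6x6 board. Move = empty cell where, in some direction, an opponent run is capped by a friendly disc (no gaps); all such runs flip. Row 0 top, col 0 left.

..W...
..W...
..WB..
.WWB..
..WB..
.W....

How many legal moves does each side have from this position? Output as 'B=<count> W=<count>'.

-- B to move --
(0,1): flips 1 -> legal
(0,3): no bracket -> illegal
(1,1): flips 1 -> legal
(1,3): no bracket -> illegal
(2,0): no bracket -> illegal
(2,1): flips 2 -> legal
(3,0): flips 2 -> legal
(4,0): no bracket -> illegal
(4,1): flips 2 -> legal
(5,0): no bracket -> illegal
(5,2): no bracket -> illegal
(5,3): no bracket -> illegal
B mobility = 5
-- W to move --
(1,3): no bracket -> illegal
(1,4): flips 1 -> legal
(2,4): flips 2 -> legal
(3,4): flips 2 -> legal
(4,4): flips 2 -> legal
(5,2): no bracket -> illegal
(5,3): no bracket -> illegal
(5,4): flips 1 -> legal
W mobility = 5

Answer: B=5 W=5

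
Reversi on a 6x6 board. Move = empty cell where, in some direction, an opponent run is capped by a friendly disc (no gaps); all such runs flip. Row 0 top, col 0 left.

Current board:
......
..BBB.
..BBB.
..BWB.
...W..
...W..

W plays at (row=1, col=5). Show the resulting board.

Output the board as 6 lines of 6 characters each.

Place W at (1,5); scan 8 dirs for brackets.
Dir NW: first cell '.' (not opp) -> no flip
Dir N: first cell '.' (not opp) -> no flip
Dir NE: edge -> no flip
Dir W: opp run (1,4) (1,3) (1,2), next='.' -> no flip
Dir E: edge -> no flip
Dir SW: opp run (2,4) capped by W -> flip
Dir S: first cell '.' (not opp) -> no flip
Dir SE: edge -> no flip
All flips: (2,4)

Answer: ......
..BBBW
..BBW.
..BWB.
...W..
...W..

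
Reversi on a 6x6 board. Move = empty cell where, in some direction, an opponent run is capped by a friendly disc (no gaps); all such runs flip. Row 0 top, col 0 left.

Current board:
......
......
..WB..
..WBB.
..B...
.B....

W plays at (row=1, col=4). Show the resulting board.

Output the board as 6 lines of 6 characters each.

Place W at (1,4); scan 8 dirs for brackets.
Dir NW: first cell '.' (not opp) -> no flip
Dir N: first cell '.' (not opp) -> no flip
Dir NE: first cell '.' (not opp) -> no flip
Dir W: first cell '.' (not opp) -> no flip
Dir E: first cell '.' (not opp) -> no flip
Dir SW: opp run (2,3) capped by W -> flip
Dir S: first cell '.' (not opp) -> no flip
Dir SE: first cell '.' (not opp) -> no flip
All flips: (2,3)

Answer: ......
....W.
..WW..
..WBB.
..B...
.B....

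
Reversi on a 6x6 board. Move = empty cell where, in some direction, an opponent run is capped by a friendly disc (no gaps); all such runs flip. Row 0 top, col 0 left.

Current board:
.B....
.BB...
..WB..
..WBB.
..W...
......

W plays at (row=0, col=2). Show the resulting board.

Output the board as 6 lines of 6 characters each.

Answer: .BW...
.BW...
..WB..
..WBB.
..W...
......

Derivation:
Place W at (0,2); scan 8 dirs for brackets.
Dir NW: edge -> no flip
Dir N: edge -> no flip
Dir NE: edge -> no flip
Dir W: opp run (0,1), next='.' -> no flip
Dir E: first cell '.' (not opp) -> no flip
Dir SW: opp run (1,1), next='.' -> no flip
Dir S: opp run (1,2) capped by W -> flip
Dir SE: first cell '.' (not opp) -> no flip
All flips: (1,2)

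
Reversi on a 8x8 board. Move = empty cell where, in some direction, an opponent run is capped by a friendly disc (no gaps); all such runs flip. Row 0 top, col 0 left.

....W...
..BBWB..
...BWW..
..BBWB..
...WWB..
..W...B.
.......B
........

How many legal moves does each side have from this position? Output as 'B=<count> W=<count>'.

Answer: B=6 W=16

Derivation:
-- B to move --
(0,3): no bracket -> illegal
(0,5): flips 1 -> legal
(1,6): no bracket -> illegal
(2,6): flips 2 -> legal
(3,6): no bracket -> illegal
(4,1): no bracket -> illegal
(4,2): flips 2 -> legal
(5,1): no bracket -> illegal
(5,3): flips 2 -> legal
(5,4): flips 1 -> legal
(5,5): flips 1 -> legal
(6,1): no bracket -> illegal
(6,2): no bracket -> illegal
(6,3): no bracket -> illegal
B mobility = 6
-- W to move --
(0,1): flips 2 -> legal
(0,2): flips 1 -> legal
(0,3): flips 3 -> legal
(0,5): flips 1 -> legal
(0,6): flips 1 -> legal
(1,1): flips 2 -> legal
(1,6): flips 1 -> legal
(2,1): flips 1 -> legal
(2,2): flips 3 -> legal
(2,6): flips 2 -> legal
(3,1): flips 2 -> legal
(3,6): flips 1 -> legal
(4,1): flips 2 -> legal
(4,2): flips 1 -> legal
(4,6): flips 2 -> legal
(4,7): no bracket -> illegal
(5,4): no bracket -> illegal
(5,5): flips 2 -> legal
(5,7): no bracket -> illegal
(6,5): no bracket -> illegal
(6,6): no bracket -> illegal
(7,6): no bracket -> illegal
(7,7): no bracket -> illegal
W mobility = 16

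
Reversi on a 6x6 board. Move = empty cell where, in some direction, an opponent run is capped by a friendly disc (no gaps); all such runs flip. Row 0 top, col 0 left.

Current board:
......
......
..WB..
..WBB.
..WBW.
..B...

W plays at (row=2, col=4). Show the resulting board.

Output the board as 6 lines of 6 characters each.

Answer: ......
......
..WWW.
..WWW.
..WBW.
..B...

Derivation:
Place W at (2,4); scan 8 dirs for brackets.
Dir NW: first cell '.' (not opp) -> no flip
Dir N: first cell '.' (not opp) -> no flip
Dir NE: first cell '.' (not opp) -> no flip
Dir W: opp run (2,3) capped by W -> flip
Dir E: first cell '.' (not opp) -> no flip
Dir SW: opp run (3,3) capped by W -> flip
Dir S: opp run (3,4) capped by W -> flip
Dir SE: first cell '.' (not opp) -> no flip
All flips: (2,3) (3,3) (3,4)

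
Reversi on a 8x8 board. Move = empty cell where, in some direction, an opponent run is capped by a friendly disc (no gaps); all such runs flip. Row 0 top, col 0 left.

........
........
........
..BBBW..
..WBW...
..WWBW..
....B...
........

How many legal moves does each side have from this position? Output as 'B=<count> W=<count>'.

-- B to move --
(2,4): no bracket -> illegal
(2,5): no bracket -> illegal
(2,6): no bracket -> illegal
(3,1): flips 2 -> legal
(3,6): flips 1 -> legal
(4,1): flips 1 -> legal
(4,5): flips 1 -> legal
(4,6): flips 1 -> legal
(5,1): flips 3 -> legal
(5,6): flips 1 -> legal
(6,1): flips 1 -> legal
(6,2): flips 2 -> legal
(6,3): flips 1 -> legal
(6,5): no bracket -> illegal
(6,6): flips 2 -> legal
B mobility = 11
-- W to move --
(2,1): no bracket -> illegal
(2,2): flips 2 -> legal
(2,3): flips 2 -> legal
(2,4): flips 2 -> legal
(2,5): flips 2 -> legal
(3,1): flips 3 -> legal
(4,1): no bracket -> illegal
(4,5): no bracket -> illegal
(6,3): no bracket -> illegal
(6,5): no bracket -> illegal
(7,3): flips 1 -> legal
(7,4): flips 2 -> legal
(7,5): flips 1 -> legal
W mobility = 8

Answer: B=11 W=8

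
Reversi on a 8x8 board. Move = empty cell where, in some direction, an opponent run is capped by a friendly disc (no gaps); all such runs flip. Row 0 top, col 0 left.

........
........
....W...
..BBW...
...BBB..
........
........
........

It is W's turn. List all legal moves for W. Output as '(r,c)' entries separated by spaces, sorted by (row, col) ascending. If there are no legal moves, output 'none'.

Answer: (3,1) (4,2) (5,2) (5,4) (5,6)

Derivation:
(2,1): no bracket -> illegal
(2,2): no bracket -> illegal
(2,3): no bracket -> illegal
(3,1): flips 2 -> legal
(3,5): no bracket -> illegal
(3,6): no bracket -> illegal
(4,1): no bracket -> illegal
(4,2): flips 1 -> legal
(4,6): no bracket -> illegal
(5,2): flips 1 -> legal
(5,3): no bracket -> illegal
(5,4): flips 1 -> legal
(5,5): no bracket -> illegal
(5,6): flips 1 -> legal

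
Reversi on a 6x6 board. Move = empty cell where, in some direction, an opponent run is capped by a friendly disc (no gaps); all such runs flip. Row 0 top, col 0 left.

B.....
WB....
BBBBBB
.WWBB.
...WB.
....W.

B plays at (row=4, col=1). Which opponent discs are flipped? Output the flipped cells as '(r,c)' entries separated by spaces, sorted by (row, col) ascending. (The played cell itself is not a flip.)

Dir NW: first cell '.' (not opp) -> no flip
Dir N: opp run (3,1) capped by B -> flip
Dir NE: opp run (3,2) capped by B -> flip
Dir W: first cell '.' (not opp) -> no flip
Dir E: first cell '.' (not opp) -> no flip
Dir SW: first cell '.' (not opp) -> no flip
Dir S: first cell '.' (not opp) -> no flip
Dir SE: first cell '.' (not opp) -> no flip

Answer: (3,1) (3,2)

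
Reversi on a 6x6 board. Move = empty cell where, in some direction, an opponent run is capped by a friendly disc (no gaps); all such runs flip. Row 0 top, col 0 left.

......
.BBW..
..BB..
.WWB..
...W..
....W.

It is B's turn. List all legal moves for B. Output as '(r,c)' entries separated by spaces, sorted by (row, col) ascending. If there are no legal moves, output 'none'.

(0,2): no bracket -> illegal
(0,3): flips 1 -> legal
(0,4): flips 1 -> legal
(1,4): flips 1 -> legal
(2,0): no bracket -> illegal
(2,1): no bracket -> illegal
(2,4): no bracket -> illegal
(3,0): flips 2 -> legal
(3,4): no bracket -> illegal
(4,0): flips 1 -> legal
(4,1): flips 1 -> legal
(4,2): flips 1 -> legal
(4,4): no bracket -> illegal
(4,5): no bracket -> illegal
(5,2): no bracket -> illegal
(5,3): flips 1 -> legal
(5,5): no bracket -> illegal

Answer: (0,3) (0,4) (1,4) (3,0) (4,0) (4,1) (4,2) (5,3)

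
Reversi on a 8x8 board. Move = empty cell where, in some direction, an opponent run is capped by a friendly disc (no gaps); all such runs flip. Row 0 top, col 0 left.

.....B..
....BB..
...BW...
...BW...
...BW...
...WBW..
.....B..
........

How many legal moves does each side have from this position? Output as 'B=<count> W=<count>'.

-- B to move --
(1,3): no bracket -> illegal
(2,5): flips 2 -> legal
(3,5): flips 1 -> legal
(4,2): no bracket -> illegal
(4,5): flips 3 -> legal
(4,6): no bracket -> illegal
(5,2): flips 1 -> legal
(5,6): flips 1 -> legal
(6,2): no bracket -> illegal
(6,3): flips 1 -> legal
(6,4): no bracket -> illegal
(6,6): flips 2 -> legal
B mobility = 7
-- W to move --
(0,3): no bracket -> illegal
(0,4): flips 1 -> legal
(0,6): flips 1 -> legal
(1,2): flips 1 -> legal
(1,3): flips 3 -> legal
(1,6): no bracket -> illegal
(2,2): flips 2 -> legal
(2,5): no bracket -> illegal
(2,6): no bracket -> illegal
(3,2): flips 1 -> legal
(4,2): flips 2 -> legal
(4,5): no bracket -> illegal
(5,2): flips 1 -> legal
(5,6): no bracket -> illegal
(6,3): no bracket -> illegal
(6,4): flips 1 -> legal
(6,6): no bracket -> illegal
(7,4): no bracket -> illegal
(7,5): flips 1 -> legal
(7,6): no bracket -> illegal
W mobility = 10

Answer: B=7 W=10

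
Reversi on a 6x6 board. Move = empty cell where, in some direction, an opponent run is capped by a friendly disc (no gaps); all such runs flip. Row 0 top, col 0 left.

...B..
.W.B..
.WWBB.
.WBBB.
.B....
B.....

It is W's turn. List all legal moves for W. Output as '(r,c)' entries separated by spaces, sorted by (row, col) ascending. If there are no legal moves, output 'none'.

Answer: (0,4) (2,5) (3,5) (4,2) (4,3) (4,4) (5,1)

Derivation:
(0,2): no bracket -> illegal
(0,4): flips 1 -> legal
(1,2): no bracket -> illegal
(1,4): no bracket -> illegal
(1,5): no bracket -> illegal
(2,5): flips 2 -> legal
(3,0): no bracket -> illegal
(3,5): flips 3 -> legal
(4,0): no bracket -> illegal
(4,2): flips 1 -> legal
(4,3): flips 1 -> legal
(4,4): flips 1 -> legal
(4,5): no bracket -> illegal
(5,1): flips 1 -> legal
(5,2): no bracket -> illegal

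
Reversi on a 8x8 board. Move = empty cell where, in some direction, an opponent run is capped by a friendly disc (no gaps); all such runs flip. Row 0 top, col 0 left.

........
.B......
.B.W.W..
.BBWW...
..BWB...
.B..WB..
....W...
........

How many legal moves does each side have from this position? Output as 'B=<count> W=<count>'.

Answer: B=8 W=8

Derivation:
-- B to move --
(1,2): no bracket -> illegal
(1,3): no bracket -> illegal
(1,4): flips 1 -> legal
(1,5): no bracket -> illegal
(1,6): no bracket -> illegal
(2,2): flips 1 -> legal
(2,4): flips 2 -> legal
(2,6): no bracket -> illegal
(3,5): flips 2 -> legal
(3,6): no bracket -> illegal
(4,5): no bracket -> illegal
(5,2): no bracket -> illegal
(5,3): flips 1 -> legal
(6,3): no bracket -> illegal
(6,5): flips 2 -> legal
(7,3): flips 1 -> legal
(7,4): flips 2 -> legal
(7,5): no bracket -> illegal
B mobility = 8
-- W to move --
(0,0): no bracket -> illegal
(0,1): no bracket -> illegal
(0,2): no bracket -> illegal
(1,0): flips 2 -> legal
(1,2): no bracket -> illegal
(2,0): no bracket -> illegal
(2,2): no bracket -> illegal
(3,0): flips 2 -> legal
(3,5): no bracket -> illegal
(4,0): no bracket -> illegal
(4,1): flips 2 -> legal
(4,5): flips 1 -> legal
(4,6): flips 1 -> legal
(5,0): no bracket -> illegal
(5,2): no bracket -> illegal
(5,3): no bracket -> illegal
(5,6): flips 1 -> legal
(6,0): flips 2 -> legal
(6,1): no bracket -> illegal
(6,2): no bracket -> illegal
(6,5): no bracket -> illegal
(6,6): flips 2 -> legal
W mobility = 8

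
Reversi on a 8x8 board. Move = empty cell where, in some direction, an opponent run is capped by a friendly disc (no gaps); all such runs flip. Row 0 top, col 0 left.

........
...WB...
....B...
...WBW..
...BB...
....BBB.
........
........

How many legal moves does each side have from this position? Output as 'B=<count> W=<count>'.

-- B to move --
(0,2): flips 1 -> legal
(0,3): no bracket -> illegal
(0,4): no bracket -> illegal
(1,2): flips 1 -> legal
(2,2): flips 1 -> legal
(2,3): flips 1 -> legal
(2,5): no bracket -> illegal
(2,6): flips 1 -> legal
(3,2): flips 1 -> legal
(3,6): flips 1 -> legal
(4,2): flips 1 -> legal
(4,5): no bracket -> illegal
(4,6): flips 1 -> legal
B mobility = 9
-- W to move --
(0,3): no bracket -> illegal
(0,4): no bracket -> illegal
(0,5): no bracket -> illegal
(1,5): flips 2 -> legal
(2,3): no bracket -> illegal
(2,5): no bracket -> illegal
(3,2): no bracket -> illegal
(4,2): no bracket -> illegal
(4,5): no bracket -> illegal
(4,6): no bracket -> illegal
(4,7): no bracket -> illegal
(5,2): no bracket -> illegal
(5,3): flips 2 -> legal
(5,7): no bracket -> illegal
(6,3): no bracket -> illegal
(6,4): no bracket -> illegal
(6,5): no bracket -> illegal
(6,6): flips 2 -> legal
(6,7): no bracket -> illegal
W mobility = 3

Answer: B=9 W=3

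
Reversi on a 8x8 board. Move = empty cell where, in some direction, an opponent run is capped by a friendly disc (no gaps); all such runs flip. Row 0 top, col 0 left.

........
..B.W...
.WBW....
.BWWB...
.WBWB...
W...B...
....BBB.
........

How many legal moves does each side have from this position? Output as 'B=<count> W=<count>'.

-- B to move --
(0,3): no bracket -> illegal
(0,4): no bracket -> illegal
(0,5): no bracket -> illegal
(1,0): flips 3 -> legal
(1,1): flips 1 -> legal
(1,3): no bracket -> illegal
(1,5): no bracket -> illegal
(2,0): flips 1 -> legal
(2,4): flips 2 -> legal
(2,5): no bracket -> illegal
(3,0): flips 1 -> legal
(4,0): flips 1 -> legal
(5,1): flips 1 -> legal
(5,2): flips 1 -> legal
(5,3): no bracket -> illegal
(6,0): no bracket -> illegal
(6,1): no bracket -> illegal
B mobility = 8
-- W to move --
(0,1): flips 1 -> legal
(0,2): flips 2 -> legal
(0,3): flips 1 -> legal
(1,1): flips 1 -> legal
(1,3): no bracket -> illegal
(2,0): no bracket -> illegal
(2,4): no bracket -> illegal
(2,5): flips 1 -> legal
(3,0): flips 1 -> legal
(3,5): flips 1 -> legal
(4,0): no bracket -> illegal
(4,5): flips 2 -> legal
(5,1): flips 1 -> legal
(5,2): flips 1 -> legal
(5,3): no bracket -> illegal
(5,5): flips 1 -> legal
(5,6): no bracket -> illegal
(5,7): no bracket -> illegal
(6,3): no bracket -> illegal
(6,7): no bracket -> illegal
(7,3): no bracket -> illegal
(7,4): no bracket -> illegal
(7,5): no bracket -> illegal
(7,6): flips 2 -> legal
(7,7): no bracket -> illegal
W mobility = 12

Answer: B=8 W=12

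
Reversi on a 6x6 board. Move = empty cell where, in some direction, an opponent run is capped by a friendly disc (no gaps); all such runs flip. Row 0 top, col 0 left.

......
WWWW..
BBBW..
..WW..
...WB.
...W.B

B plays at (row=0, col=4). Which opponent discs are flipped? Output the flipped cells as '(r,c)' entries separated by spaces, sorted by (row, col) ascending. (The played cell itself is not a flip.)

Dir NW: edge -> no flip
Dir N: edge -> no flip
Dir NE: edge -> no flip
Dir W: first cell '.' (not opp) -> no flip
Dir E: first cell '.' (not opp) -> no flip
Dir SW: opp run (1,3) capped by B -> flip
Dir S: first cell '.' (not opp) -> no flip
Dir SE: first cell '.' (not opp) -> no flip

Answer: (1,3)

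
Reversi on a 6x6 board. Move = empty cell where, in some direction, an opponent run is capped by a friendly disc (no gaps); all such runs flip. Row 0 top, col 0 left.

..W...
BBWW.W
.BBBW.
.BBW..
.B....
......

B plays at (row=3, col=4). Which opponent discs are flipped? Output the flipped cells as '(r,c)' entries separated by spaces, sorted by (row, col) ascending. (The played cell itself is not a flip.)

Answer: (3,3)

Derivation:
Dir NW: first cell 'B' (not opp) -> no flip
Dir N: opp run (2,4), next='.' -> no flip
Dir NE: first cell '.' (not opp) -> no flip
Dir W: opp run (3,3) capped by B -> flip
Dir E: first cell '.' (not opp) -> no flip
Dir SW: first cell '.' (not opp) -> no flip
Dir S: first cell '.' (not opp) -> no flip
Dir SE: first cell '.' (not opp) -> no flip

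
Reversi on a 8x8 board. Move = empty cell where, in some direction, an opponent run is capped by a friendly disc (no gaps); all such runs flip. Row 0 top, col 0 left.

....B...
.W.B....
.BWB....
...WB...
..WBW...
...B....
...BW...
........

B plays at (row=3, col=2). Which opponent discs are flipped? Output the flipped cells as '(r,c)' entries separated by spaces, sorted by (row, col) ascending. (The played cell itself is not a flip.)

Dir NW: first cell 'B' (not opp) -> no flip
Dir N: opp run (2,2), next='.' -> no flip
Dir NE: first cell 'B' (not opp) -> no flip
Dir W: first cell '.' (not opp) -> no flip
Dir E: opp run (3,3) capped by B -> flip
Dir SW: first cell '.' (not opp) -> no flip
Dir S: opp run (4,2), next='.' -> no flip
Dir SE: first cell 'B' (not opp) -> no flip

Answer: (3,3)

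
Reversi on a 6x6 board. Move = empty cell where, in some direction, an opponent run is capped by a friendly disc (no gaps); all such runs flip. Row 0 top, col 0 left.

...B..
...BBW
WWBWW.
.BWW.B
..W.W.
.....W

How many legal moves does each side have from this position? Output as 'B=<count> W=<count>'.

Answer: B=7 W=7

Derivation:
-- B to move --
(0,4): no bracket -> illegal
(0,5): no bracket -> illegal
(1,0): no bracket -> illegal
(1,1): flips 1 -> legal
(1,2): no bracket -> illegal
(2,5): flips 2 -> legal
(3,0): no bracket -> illegal
(3,4): flips 3 -> legal
(4,1): flips 2 -> legal
(4,3): flips 2 -> legal
(4,5): no bracket -> illegal
(5,1): no bracket -> illegal
(5,2): flips 2 -> legal
(5,3): flips 2 -> legal
(5,4): no bracket -> illegal
B mobility = 7
-- W to move --
(0,2): flips 1 -> legal
(0,4): flips 1 -> legal
(0,5): flips 1 -> legal
(1,1): flips 1 -> legal
(1,2): flips 3 -> legal
(2,5): no bracket -> illegal
(3,0): flips 1 -> legal
(3,4): no bracket -> illegal
(4,0): no bracket -> illegal
(4,1): flips 1 -> legal
(4,5): no bracket -> illegal
W mobility = 7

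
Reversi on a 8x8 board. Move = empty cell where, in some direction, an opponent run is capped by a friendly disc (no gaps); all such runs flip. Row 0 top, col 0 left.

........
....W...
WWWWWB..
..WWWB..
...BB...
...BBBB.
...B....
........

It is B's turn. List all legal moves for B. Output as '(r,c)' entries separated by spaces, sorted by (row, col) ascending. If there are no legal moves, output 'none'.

Answer: (0,3) (0,4) (1,0) (1,1) (1,3) (3,1)

Derivation:
(0,3): flips 1 -> legal
(0,4): flips 3 -> legal
(0,5): no bracket -> illegal
(1,0): flips 2 -> legal
(1,1): flips 2 -> legal
(1,2): no bracket -> illegal
(1,3): flips 3 -> legal
(1,5): no bracket -> illegal
(3,0): no bracket -> illegal
(3,1): flips 3 -> legal
(4,1): no bracket -> illegal
(4,2): no bracket -> illegal
(4,5): no bracket -> illegal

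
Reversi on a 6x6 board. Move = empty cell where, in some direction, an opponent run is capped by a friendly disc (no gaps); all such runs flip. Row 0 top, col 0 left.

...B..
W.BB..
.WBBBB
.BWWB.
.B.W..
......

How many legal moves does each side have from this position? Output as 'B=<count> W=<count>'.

Answer: B=7 W=8

Derivation:
-- B to move --
(0,0): no bracket -> illegal
(0,1): no bracket -> illegal
(1,1): flips 1 -> legal
(2,0): flips 1 -> legal
(3,0): flips 1 -> legal
(4,2): flips 2 -> legal
(4,4): flips 1 -> legal
(5,2): flips 1 -> legal
(5,3): flips 2 -> legal
(5,4): no bracket -> illegal
B mobility = 7
-- W to move --
(0,1): no bracket -> illegal
(0,2): flips 2 -> legal
(0,4): no bracket -> illegal
(1,1): flips 1 -> legal
(1,4): flips 1 -> legal
(1,5): flips 1 -> legal
(2,0): no bracket -> illegal
(3,0): flips 1 -> legal
(3,5): flips 1 -> legal
(4,0): no bracket -> illegal
(4,2): no bracket -> illegal
(4,4): no bracket -> illegal
(4,5): no bracket -> illegal
(5,0): flips 1 -> legal
(5,1): flips 2 -> legal
(5,2): no bracket -> illegal
W mobility = 8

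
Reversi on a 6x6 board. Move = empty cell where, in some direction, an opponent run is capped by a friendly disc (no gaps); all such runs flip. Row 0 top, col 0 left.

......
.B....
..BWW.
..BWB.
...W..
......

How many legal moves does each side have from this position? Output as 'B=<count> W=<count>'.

Answer: B=6 W=8

Derivation:
-- B to move --
(1,2): flips 1 -> legal
(1,3): no bracket -> illegal
(1,4): flips 2 -> legal
(1,5): no bracket -> illegal
(2,5): flips 2 -> legal
(3,5): no bracket -> illegal
(4,2): no bracket -> illegal
(4,4): flips 1 -> legal
(5,2): flips 1 -> legal
(5,3): no bracket -> illegal
(5,4): flips 1 -> legal
B mobility = 6
-- W to move --
(0,0): flips 2 -> legal
(0,1): no bracket -> illegal
(0,2): no bracket -> illegal
(1,0): no bracket -> illegal
(1,2): no bracket -> illegal
(1,3): no bracket -> illegal
(2,0): no bracket -> illegal
(2,1): flips 2 -> legal
(2,5): flips 1 -> legal
(3,1): flips 1 -> legal
(3,5): flips 1 -> legal
(4,1): flips 1 -> legal
(4,2): no bracket -> illegal
(4,4): flips 1 -> legal
(4,5): flips 1 -> legal
W mobility = 8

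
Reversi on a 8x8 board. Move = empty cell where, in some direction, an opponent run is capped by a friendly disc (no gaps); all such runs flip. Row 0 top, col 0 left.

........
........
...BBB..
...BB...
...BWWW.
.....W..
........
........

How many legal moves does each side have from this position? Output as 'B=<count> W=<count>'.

Answer: B=4 W=4

Derivation:
-- B to move --
(3,5): no bracket -> illegal
(3,6): no bracket -> illegal
(3,7): no bracket -> illegal
(4,7): flips 3 -> legal
(5,3): no bracket -> illegal
(5,4): flips 1 -> legal
(5,6): flips 1 -> legal
(5,7): no bracket -> illegal
(6,4): no bracket -> illegal
(6,5): no bracket -> illegal
(6,6): flips 2 -> legal
B mobility = 4
-- W to move --
(1,2): flips 2 -> legal
(1,3): no bracket -> illegal
(1,4): flips 2 -> legal
(1,5): no bracket -> illegal
(1,6): no bracket -> illegal
(2,2): flips 1 -> legal
(2,6): no bracket -> illegal
(3,2): no bracket -> illegal
(3,5): no bracket -> illegal
(3,6): no bracket -> illegal
(4,2): flips 1 -> legal
(5,2): no bracket -> illegal
(5,3): no bracket -> illegal
(5,4): no bracket -> illegal
W mobility = 4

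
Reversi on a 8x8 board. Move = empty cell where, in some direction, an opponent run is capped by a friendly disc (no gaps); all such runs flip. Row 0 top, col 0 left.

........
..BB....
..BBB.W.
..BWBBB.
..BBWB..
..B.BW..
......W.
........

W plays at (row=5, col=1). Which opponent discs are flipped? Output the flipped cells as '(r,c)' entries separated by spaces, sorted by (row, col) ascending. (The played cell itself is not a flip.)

Answer: (4,2)

Derivation:
Dir NW: first cell '.' (not opp) -> no flip
Dir N: first cell '.' (not opp) -> no flip
Dir NE: opp run (4,2) capped by W -> flip
Dir W: first cell '.' (not opp) -> no flip
Dir E: opp run (5,2), next='.' -> no flip
Dir SW: first cell '.' (not opp) -> no flip
Dir S: first cell '.' (not opp) -> no flip
Dir SE: first cell '.' (not opp) -> no flip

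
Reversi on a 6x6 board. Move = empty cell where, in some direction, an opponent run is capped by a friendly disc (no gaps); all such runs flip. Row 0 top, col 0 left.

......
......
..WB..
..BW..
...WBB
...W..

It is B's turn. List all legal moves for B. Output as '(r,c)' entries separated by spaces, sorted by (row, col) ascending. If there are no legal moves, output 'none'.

(1,1): flips 2 -> legal
(1,2): flips 1 -> legal
(1,3): no bracket -> illegal
(2,1): flips 1 -> legal
(2,4): no bracket -> illegal
(3,1): no bracket -> illegal
(3,4): flips 1 -> legal
(4,2): flips 1 -> legal
(5,2): no bracket -> illegal
(5,4): flips 1 -> legal

Answer: (1,1) (1,2) (2,1) (3,4) (4,2) (5,4)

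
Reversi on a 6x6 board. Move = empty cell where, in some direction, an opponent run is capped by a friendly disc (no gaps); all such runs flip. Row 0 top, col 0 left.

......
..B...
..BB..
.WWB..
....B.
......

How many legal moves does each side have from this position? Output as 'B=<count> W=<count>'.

Answer: B=4 W=4

Derivation:
-- B to move --
(2,0): no bracket -> illegal
(2,1): no bracket -> illegal
(3,0): flips 2 -> legal
(4,0): flips 1 -> legal
(4,1): flips 1 -> legal
(4,2): flips 1 -> legal
(4,3): no bracket -> illegal
B mobility = 4
-- W to move --
(0,1): no bracket -> illegal
(0,2): flips 2 -> legal
(0,3): no bracket -> illegal
(1,1): no bracket -> illegal
(1,3): flips 1 -> legal
(1,4): flips 1 -> legal
(2,1): no bracket -> illegal
(2,4): no bracket -> illegal
(3,4): flips 1 -> legal
(3,5): no bracket -> illegal
(4,2): no bracket -> illegal
(4,3): no bracket -> illegal
(4,5): no bracket -> illegal
(5,3): no bracket -> illegal
(5,4): no bracket -> illegal
(5,5): no bracket -> illegal
W mobility = 4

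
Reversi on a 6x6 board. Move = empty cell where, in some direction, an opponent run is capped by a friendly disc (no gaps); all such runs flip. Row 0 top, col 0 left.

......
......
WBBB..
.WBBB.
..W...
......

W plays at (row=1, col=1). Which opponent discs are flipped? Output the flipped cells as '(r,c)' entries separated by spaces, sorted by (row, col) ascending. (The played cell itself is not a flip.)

Dir NW: first cell '.' (not opp) -> no flip
Dir N: first cell '.' (not opp) -> no flip
Dir NE: first cell '.' (not opp) -> no flip
Dir W: first cell '.' (not opp) -> no flip
Dir E: first cell '.' (not opp) -> no flip
Dir SW: first cell 'W' (not opp) -> no flip
Dir S: opp run (2,1) capped by W -> flip
Dir SE: opp run (2,2) (3,3), next='.' -> no flip

Answer: (2,1)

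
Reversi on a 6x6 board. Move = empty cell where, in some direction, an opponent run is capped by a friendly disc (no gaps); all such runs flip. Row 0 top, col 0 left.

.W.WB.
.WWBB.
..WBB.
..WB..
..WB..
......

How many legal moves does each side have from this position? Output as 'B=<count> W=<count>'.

Answer: B=7 W=7

Derivation:
-- B to move --
(0,0): flips 2 -> legal
(0,2): flips 1 -> legal
(1,0): flips 2 -> legal
(2,0): no bracket -> illegal
(2,1): flips 2 -> legal
(3,1): flips 2 -> legal
(4,1): flips 2 -> legal
(5,1): flips 1 -> legal
(5,2): no bracket -> illegal
(5,3): no bracket -> illegal
B mobility = 7
-- W to move --
(0,2): no bracket -> illegal
(0,5): flips 3 -> legal
(1,5): flips 4 -> legal
(2,5): flips 3 -> legal
(3,4): flips 2 -> legal
(3,5): no bracket -> illegal
(4,4): flips 2 -> legal
(5,2): no bracket -> illegal
(5,3): flips 4 -> legal
(5,4): flips 1 -> legal
W mobility = 7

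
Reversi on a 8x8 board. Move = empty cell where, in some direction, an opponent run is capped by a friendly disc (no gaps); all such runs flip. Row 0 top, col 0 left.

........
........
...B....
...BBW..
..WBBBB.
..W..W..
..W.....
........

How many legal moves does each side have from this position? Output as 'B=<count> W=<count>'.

Answer: B=10 W=8

Derivation:
-- B to move --
(2,4): flips 1 -> legal
(2,5): flips 1 -> legal
(2,6): flips 1 -> legal
(3,1): no bracket -> illegal
(3,2): no bracket -> illegal
(3,6): flips 1 -> legal
(4,1): flips 1 -> legal
(5,1): flips 1 -> legal
(5,3): no bracket -> illegal
(5,4): no bracket -> illegal
(5,6): no bracket -> illegal
(6,1): flips 1 -> legal
(6,3): no bracket -> illegal
(6,4): flips 1 -> legal
(6,5): flips 1 -> legal
(6,6): flips 1 -> legal
(7,1): no bracket -> illegal
(7,2): no bracket -> illegal
(7,3): no bracket -> illegal
B mobility = 10
-- W to move --
(1,2): no bracket -> illegal
(1,3): no bracket -> illegal
(1,4): no bracket -> illegal
(2,2): flips 2 -> legal
(2,4): flips 1 -> legal
(2,5): flips 2 -> legal
(3,2): flips 2 -> legal
(3,6): no bracket -> illegal
(3,7): flips 1 -> legal
(4,7): flips 4 -> legal
(5,3): flips 1 -> legal
(5,4): no bracket -> illegal
(5,6): no bracket -> illegal
(5,7): flips 1 -> legal
W mobility = 8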